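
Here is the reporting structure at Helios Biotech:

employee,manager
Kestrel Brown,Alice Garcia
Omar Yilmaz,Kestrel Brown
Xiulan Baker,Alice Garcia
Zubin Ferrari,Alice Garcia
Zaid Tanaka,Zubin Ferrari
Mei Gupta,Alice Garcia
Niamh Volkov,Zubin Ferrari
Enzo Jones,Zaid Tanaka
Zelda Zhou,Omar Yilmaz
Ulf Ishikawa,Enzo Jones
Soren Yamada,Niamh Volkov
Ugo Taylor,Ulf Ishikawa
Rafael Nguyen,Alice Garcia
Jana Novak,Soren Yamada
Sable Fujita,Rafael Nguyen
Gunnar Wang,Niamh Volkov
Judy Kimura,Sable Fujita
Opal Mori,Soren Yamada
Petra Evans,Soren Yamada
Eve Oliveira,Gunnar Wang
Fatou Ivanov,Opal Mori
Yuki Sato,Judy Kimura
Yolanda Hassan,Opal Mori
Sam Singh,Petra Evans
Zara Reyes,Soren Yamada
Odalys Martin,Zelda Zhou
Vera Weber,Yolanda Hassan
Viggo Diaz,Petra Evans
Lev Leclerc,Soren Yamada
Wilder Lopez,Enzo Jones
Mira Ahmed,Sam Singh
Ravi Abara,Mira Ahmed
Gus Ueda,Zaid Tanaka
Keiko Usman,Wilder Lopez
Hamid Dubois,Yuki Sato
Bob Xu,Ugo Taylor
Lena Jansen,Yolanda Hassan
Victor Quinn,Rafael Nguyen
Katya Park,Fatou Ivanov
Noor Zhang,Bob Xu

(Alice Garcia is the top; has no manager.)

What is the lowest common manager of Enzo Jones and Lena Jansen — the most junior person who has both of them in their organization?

Enzo Jones's chain of managers is Zaid Tanaka, Zubin Ferrari, Alice Garcia. Lena Jansen's chain of managers is Yolanda Hassan, Opal Mori, Soren Yamada, Niamh Volkov, Zubin Ferrari, Alice Garcia. The first manager that appears in both chains is Zubin Ferrari.

Zubin Ferrari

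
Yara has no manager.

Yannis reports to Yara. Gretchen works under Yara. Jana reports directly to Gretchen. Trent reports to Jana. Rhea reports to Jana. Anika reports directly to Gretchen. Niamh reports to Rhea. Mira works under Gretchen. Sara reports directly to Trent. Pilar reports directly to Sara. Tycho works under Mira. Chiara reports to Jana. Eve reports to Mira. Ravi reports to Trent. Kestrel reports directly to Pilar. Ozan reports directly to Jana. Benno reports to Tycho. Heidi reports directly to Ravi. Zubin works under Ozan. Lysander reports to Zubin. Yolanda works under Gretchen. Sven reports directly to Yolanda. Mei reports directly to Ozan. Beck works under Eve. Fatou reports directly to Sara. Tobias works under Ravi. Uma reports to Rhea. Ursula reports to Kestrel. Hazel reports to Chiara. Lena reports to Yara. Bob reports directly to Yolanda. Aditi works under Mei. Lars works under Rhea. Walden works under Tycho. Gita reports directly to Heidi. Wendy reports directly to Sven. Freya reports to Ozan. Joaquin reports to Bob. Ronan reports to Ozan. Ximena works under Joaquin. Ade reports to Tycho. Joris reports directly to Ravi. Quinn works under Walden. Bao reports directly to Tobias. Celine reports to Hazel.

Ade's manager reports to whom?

Ade reports to Tycho, and Tycho reports to Mira. So Ade's skip-level manager is Mira.

Mira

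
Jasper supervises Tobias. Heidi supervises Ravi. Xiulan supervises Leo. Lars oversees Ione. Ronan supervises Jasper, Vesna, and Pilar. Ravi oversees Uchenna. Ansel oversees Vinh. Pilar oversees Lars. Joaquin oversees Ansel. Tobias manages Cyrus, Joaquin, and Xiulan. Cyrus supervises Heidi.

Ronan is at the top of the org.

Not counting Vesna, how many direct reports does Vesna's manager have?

2

Vesna reports to Ronan. Ronan's other direct reports are Jasper, Pilar — 2 peers.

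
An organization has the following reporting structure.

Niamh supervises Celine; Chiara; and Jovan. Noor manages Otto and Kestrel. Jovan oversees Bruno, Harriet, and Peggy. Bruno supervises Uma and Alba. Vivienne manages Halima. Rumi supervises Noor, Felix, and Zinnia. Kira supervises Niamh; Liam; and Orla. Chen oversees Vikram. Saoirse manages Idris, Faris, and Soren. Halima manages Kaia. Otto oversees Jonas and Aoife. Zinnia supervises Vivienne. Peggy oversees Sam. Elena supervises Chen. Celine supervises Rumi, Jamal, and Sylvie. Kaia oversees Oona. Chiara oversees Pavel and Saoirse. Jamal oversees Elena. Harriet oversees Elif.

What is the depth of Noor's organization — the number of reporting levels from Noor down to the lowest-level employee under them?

The longest chain under Noor runs Noor → Otto → Aoife, which is 2 levels below Noor.

2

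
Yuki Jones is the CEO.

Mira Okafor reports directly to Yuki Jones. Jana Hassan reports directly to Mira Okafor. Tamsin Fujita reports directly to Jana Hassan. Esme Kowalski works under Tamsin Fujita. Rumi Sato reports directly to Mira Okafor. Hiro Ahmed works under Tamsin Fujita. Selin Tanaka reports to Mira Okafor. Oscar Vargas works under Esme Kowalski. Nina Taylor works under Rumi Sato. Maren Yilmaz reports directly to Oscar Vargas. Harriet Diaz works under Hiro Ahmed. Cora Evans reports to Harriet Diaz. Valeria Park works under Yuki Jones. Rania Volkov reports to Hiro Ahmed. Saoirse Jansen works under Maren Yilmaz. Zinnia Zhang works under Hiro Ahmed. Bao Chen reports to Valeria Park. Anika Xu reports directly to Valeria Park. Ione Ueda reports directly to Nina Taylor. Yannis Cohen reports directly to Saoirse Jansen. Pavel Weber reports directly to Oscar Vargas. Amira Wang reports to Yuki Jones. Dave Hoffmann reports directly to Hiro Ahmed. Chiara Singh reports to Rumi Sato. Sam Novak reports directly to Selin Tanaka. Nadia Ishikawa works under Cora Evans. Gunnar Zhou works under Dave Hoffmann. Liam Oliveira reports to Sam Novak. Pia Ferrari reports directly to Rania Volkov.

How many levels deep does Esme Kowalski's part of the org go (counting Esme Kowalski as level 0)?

The longest chain under Esme Kowalski runs Esme Kowalski → Oscar Vargas → Maren Yilmaz → Saoirse Jansen → Yannis Cohen, which is 4 levels below Esme Kowalski.

4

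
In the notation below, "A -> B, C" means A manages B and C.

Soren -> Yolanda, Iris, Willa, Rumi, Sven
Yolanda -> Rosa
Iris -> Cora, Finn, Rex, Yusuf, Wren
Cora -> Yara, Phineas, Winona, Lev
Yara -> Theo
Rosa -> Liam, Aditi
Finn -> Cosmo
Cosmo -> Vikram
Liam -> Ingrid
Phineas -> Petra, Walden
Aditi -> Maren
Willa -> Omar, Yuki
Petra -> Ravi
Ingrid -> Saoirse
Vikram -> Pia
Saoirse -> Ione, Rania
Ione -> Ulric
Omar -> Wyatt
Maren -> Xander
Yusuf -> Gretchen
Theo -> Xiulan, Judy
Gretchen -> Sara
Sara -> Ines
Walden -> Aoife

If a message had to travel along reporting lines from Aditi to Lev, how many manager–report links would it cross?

6

Aditi is 3 levels below Soren, and Lev is 3 levels below Soren (their lowest common manager). The shortest path runs up from Aditi to Soren and back down to Lev: 3 + 3 = 6 links.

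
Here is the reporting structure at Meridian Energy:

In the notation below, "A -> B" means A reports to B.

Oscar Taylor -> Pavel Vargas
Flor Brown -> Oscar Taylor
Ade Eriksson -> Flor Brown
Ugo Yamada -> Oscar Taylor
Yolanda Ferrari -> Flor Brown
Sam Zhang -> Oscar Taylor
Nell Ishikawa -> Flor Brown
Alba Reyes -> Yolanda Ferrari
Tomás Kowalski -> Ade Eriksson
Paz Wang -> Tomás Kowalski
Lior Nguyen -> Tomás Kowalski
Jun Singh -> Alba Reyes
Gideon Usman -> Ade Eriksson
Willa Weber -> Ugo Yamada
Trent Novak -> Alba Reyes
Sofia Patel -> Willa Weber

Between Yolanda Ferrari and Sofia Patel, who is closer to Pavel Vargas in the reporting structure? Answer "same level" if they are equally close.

Yolanda Ferrari

Yolanda Ferrari is 3 levels below Pavel Vargas; Sofia Patel is 4. Yolanda Ferrari is higher.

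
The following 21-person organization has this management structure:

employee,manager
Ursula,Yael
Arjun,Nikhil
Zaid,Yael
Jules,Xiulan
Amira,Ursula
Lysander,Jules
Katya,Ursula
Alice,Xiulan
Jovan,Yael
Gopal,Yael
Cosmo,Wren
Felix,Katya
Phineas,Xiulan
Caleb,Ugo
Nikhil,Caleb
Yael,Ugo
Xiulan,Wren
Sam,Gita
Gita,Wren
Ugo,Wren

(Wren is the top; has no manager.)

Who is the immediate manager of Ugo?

Wren

Ugo reports directly to Wren.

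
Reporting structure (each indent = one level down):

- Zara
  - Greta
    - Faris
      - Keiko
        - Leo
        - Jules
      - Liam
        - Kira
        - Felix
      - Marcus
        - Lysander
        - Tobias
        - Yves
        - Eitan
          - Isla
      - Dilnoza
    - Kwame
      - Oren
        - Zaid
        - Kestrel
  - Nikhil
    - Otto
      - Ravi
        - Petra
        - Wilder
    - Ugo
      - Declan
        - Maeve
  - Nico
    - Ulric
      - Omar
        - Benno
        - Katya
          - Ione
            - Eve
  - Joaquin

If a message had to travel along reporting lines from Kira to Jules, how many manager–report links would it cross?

4

Kira is 2 levels below Faris, and Jules is 2 levels below Faris (their lowest common manager). The shortest path runs up from Kira to Faris and back down to Jules: 2 + 2 = 4 links.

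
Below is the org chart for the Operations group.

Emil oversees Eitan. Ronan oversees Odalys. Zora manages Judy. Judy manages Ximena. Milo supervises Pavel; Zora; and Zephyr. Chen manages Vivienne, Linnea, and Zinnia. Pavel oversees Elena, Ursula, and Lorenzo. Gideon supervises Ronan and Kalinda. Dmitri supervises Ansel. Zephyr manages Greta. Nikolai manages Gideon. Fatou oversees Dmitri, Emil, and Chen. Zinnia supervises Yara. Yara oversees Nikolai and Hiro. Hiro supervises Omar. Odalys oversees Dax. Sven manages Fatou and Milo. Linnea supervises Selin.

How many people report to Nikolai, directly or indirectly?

5

Nikolai directly manages Gideon. Under Gideon: Kalinda, Ronan, Odalys, Dax (4). That's 5 in total.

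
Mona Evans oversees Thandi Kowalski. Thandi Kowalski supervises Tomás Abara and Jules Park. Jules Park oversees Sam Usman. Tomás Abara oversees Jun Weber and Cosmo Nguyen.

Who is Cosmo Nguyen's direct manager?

Tomás Abara

Cosmo Nguyen reports directly to Tomás Abara.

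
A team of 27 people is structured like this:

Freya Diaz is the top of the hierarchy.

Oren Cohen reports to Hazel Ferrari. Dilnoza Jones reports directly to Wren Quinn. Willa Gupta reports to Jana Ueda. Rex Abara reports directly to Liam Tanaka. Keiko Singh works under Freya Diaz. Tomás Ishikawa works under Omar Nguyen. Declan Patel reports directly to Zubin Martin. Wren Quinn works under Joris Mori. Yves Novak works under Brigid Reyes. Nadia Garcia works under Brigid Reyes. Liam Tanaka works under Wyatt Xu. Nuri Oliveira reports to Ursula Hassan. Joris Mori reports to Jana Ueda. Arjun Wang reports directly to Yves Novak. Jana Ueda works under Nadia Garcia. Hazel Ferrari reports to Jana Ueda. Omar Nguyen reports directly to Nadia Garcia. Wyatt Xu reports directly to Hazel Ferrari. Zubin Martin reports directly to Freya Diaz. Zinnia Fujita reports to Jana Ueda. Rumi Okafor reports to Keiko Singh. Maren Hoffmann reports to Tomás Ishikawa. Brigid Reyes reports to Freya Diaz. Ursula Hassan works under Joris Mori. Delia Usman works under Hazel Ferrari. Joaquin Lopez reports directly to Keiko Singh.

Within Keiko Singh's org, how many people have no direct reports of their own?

The people in Keiko Singh's organization with no one reporting to them are Joaquin Lopez, Rumi Okafor. That is 2.

2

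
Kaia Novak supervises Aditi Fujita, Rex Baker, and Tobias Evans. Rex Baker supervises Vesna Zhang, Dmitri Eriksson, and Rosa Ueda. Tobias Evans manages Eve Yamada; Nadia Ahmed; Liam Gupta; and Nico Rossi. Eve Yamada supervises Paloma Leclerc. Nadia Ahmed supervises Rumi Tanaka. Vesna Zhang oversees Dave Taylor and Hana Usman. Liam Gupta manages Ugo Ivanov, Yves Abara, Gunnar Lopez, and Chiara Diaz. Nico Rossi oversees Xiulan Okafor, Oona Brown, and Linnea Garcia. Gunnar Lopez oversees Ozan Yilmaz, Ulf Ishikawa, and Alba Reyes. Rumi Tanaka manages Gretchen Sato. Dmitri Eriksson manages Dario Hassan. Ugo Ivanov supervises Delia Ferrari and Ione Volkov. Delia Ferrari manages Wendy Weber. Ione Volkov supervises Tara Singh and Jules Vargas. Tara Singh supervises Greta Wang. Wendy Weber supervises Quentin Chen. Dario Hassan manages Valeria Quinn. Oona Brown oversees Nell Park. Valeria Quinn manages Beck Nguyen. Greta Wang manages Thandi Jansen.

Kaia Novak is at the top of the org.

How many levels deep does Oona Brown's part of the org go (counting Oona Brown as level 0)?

The longest chain under Oona Brown runs Oona Brown → Nell Park, which is 1 level below Oona Brown.

1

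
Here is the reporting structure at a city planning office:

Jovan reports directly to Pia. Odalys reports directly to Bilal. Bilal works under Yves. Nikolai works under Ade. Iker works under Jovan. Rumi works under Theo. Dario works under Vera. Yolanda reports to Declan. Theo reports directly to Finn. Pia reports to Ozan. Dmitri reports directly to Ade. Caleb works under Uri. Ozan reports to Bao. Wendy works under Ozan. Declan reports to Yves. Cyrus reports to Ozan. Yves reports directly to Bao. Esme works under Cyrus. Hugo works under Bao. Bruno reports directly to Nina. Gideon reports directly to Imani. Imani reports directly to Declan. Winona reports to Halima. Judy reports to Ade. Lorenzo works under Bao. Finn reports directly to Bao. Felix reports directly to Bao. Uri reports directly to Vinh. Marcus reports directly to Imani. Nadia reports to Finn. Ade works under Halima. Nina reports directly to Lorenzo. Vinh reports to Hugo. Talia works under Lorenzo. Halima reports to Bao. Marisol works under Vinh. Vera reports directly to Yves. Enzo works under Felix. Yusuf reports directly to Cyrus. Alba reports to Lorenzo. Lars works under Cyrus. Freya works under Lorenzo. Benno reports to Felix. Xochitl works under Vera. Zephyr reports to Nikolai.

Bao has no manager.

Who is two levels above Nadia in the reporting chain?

Nadia reports to Finn, and Finn reports to Bao. So Nadia's skip-level manager is Bao.

Bao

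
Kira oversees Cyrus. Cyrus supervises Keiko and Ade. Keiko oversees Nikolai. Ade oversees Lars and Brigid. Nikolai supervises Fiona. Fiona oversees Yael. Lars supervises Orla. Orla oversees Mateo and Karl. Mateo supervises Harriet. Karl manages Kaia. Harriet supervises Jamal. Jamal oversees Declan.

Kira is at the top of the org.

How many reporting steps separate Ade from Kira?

2

Chain from Ade up to Kira: Ade → Cyrus → Kira. That is 2 steps up, so Ade is 2 levels below Kira.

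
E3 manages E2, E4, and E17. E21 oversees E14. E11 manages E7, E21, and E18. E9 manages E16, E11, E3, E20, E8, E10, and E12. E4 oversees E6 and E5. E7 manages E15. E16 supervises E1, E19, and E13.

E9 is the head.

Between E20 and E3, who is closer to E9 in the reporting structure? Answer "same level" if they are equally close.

Both E20 and E3 are 1 level below E9.

same level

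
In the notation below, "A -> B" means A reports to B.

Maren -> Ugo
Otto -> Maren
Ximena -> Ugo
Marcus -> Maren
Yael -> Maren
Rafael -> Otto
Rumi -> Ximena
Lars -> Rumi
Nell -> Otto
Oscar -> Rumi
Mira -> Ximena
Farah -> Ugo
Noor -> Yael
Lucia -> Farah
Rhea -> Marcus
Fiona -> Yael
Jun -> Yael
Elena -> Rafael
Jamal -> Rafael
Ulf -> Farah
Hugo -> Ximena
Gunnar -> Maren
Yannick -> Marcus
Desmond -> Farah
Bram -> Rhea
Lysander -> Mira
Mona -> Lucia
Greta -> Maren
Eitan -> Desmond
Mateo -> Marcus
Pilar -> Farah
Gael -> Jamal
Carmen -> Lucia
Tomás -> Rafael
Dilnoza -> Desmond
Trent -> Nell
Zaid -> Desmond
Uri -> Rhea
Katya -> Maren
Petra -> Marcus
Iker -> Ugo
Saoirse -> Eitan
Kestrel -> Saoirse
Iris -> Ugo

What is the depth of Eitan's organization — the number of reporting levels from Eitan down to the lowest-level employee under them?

The longest chain under Eitan runs Eitan → Saoirse → Kestrel, which is 2 levels below Eitan.

2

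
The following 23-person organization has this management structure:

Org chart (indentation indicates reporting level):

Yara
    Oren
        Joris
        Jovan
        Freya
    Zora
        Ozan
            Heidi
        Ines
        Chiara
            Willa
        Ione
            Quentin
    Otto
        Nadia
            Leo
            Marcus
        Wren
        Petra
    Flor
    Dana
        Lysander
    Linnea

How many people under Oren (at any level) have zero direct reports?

3

The people in Oren's organization with no one reporting to them are Freya, Jovan, Joris. That is 3.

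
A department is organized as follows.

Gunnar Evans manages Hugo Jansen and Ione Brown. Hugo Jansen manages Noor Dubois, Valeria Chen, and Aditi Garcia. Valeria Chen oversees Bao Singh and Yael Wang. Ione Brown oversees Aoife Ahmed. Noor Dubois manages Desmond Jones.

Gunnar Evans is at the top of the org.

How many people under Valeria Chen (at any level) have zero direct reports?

2

The people in Valeria Chen's organization with no one reporting to them are Yael Wang, Bao Singh. That is 2.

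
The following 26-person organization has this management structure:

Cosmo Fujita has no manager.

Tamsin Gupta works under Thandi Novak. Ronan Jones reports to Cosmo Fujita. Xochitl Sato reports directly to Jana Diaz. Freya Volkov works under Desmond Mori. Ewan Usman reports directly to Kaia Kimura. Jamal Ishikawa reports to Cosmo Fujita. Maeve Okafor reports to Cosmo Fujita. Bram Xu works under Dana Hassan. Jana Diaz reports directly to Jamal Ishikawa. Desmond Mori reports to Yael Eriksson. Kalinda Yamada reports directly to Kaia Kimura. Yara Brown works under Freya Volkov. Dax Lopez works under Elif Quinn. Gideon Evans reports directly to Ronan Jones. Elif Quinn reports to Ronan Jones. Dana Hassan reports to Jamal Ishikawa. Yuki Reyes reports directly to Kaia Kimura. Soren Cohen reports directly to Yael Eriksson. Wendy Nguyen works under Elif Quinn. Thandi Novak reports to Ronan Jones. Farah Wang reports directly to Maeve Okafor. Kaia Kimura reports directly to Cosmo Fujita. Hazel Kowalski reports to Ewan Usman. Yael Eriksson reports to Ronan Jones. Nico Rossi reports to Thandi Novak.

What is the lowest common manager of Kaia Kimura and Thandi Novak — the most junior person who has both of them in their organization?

Cosmo Fujita

Kaia Kimura's chain of managers is Cosmo Fujita. Thandi Novak's chain of managers is Ronan Jones, Cosmo Fujita. The first manager that appears in both chains is Cosmo Fujita.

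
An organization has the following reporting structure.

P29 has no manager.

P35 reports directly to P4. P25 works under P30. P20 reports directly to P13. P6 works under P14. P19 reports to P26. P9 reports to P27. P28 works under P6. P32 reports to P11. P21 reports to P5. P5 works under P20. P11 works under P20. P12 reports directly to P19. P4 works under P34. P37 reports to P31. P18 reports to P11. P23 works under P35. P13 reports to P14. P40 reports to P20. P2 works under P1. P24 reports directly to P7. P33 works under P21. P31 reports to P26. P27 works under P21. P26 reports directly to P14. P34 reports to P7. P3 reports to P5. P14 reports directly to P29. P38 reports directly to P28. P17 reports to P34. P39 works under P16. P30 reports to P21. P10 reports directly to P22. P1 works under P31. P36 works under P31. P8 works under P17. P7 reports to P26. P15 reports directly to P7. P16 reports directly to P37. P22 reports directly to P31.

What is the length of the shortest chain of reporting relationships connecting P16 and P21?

8

P16 is 4 levels below P14, and P21 is 4 levels below P14 (their lowest common manager). The shortest path runs up from P16 to P14 and back down to P21: 4 + 4 = 8 links.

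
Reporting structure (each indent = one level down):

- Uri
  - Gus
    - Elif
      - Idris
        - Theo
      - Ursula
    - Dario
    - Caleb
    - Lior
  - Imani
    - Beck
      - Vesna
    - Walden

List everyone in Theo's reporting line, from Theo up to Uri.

Theo reports to Idris. Idris reports to Elif. Elif reports to Gus. Gus reports to Uri. Uri is at the top.

Theo -> Idris -> Elif -> Gus -> Uri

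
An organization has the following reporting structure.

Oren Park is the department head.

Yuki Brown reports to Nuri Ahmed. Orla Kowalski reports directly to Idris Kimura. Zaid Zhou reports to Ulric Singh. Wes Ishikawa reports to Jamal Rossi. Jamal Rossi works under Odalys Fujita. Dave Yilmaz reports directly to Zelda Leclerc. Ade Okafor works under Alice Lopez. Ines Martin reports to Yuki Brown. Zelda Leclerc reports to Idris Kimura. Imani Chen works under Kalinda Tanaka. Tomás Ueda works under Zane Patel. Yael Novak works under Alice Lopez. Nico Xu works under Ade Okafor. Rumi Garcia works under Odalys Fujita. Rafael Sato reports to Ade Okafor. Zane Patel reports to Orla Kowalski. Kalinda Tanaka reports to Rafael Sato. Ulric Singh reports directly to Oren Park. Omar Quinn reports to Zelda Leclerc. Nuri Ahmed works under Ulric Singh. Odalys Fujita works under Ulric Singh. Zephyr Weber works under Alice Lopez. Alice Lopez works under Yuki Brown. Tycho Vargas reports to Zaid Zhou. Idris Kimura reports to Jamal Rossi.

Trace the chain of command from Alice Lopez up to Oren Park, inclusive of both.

Alice Lopez -> Yuki Brown -> Nuri Ahmed -> Ulric Singh -> Oren Park

Alice Lopez reports to Yuki Brown. Yuki Brown reports to Nuri Ahmed. Nuri Ahmed reports to Ulric Singh. Ulric Singh reports to Oren Park. Oren Park is at the top.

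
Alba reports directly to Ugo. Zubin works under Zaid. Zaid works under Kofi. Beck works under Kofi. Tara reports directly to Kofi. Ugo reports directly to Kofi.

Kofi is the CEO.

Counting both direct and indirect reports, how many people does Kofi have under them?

Kofi directly manages Zaid, Ugo, Beck, Tara. Under Zaid: Zubin (1). Under Ugo: Alba (1). Beck has no reports. Tara has no reports. So Kofi's organization is 4 direct reports plus everyone under them: 2 + 2 + 1 + 1 = 6.

6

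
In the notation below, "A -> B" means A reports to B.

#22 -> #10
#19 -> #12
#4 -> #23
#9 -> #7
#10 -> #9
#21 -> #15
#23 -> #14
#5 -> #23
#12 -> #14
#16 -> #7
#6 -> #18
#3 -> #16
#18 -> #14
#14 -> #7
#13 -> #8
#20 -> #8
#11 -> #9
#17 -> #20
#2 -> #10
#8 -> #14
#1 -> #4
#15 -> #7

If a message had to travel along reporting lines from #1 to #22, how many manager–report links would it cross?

#1 is 4 levels below #7, and #22 is 3 levels below #7 (their lowest common manager). The shortest path runs up from #1 to #7 and back down to #22: 4 + 3 = 7 links.

7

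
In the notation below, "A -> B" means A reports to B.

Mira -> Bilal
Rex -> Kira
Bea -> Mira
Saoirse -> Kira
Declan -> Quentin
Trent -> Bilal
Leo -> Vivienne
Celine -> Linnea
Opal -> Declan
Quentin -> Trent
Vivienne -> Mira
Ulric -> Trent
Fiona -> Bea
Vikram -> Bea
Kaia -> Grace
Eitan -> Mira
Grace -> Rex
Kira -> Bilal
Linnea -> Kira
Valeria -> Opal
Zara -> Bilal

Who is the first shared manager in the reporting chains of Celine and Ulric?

Celine's chain of managers is Linnea, Kira, Bilal. Ulric's chain of managers is Trent, Bilal. The first manager that appears in both chains is Bilal.

Bilal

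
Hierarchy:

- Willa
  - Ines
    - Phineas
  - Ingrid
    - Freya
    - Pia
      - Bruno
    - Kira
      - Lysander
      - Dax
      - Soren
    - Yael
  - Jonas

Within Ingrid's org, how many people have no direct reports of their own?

6

The people in Ingrid's organization with no one reporting to them are Yael, Soren, Dax, Lysander, Bruno, Freya. That is 6.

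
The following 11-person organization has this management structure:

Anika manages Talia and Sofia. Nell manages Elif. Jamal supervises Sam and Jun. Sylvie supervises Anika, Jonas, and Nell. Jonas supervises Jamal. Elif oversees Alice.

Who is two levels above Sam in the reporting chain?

Jonas

Sam reports to Jamal, and Jamal reports to Jonas. So Sam's skip-level manager is Jonas.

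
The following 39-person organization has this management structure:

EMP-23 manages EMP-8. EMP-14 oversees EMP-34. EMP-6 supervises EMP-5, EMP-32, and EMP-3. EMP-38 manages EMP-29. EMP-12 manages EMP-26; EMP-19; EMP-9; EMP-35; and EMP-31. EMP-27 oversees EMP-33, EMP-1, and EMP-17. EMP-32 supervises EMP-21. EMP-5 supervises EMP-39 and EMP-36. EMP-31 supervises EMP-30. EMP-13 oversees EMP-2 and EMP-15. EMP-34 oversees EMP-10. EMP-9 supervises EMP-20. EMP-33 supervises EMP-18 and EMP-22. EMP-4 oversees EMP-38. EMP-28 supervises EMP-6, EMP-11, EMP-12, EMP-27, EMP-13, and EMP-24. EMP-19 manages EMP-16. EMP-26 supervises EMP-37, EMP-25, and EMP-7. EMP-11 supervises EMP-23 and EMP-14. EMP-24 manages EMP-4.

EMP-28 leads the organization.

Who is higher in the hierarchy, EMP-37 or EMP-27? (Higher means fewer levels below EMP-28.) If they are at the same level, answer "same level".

EMP-27

EMP-37 is 3 levels below EMP-28; EMP-27 is 1. EMP-27 is higher.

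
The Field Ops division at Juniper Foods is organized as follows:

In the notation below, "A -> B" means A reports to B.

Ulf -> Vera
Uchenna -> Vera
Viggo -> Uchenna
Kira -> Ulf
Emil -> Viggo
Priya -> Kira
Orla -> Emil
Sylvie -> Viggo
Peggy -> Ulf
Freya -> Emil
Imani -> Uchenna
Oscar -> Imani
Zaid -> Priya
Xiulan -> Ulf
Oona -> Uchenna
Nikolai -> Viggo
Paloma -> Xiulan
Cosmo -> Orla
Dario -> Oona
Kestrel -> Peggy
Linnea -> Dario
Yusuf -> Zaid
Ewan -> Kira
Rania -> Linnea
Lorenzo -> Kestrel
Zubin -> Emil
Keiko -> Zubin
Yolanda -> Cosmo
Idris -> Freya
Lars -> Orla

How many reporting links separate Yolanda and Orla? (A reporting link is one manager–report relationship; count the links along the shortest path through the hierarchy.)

Yolanda is in Orla's organization: the chain from Yolanda up to Orla is Yolanda → Cosmo → Orla, which is 2 links.

2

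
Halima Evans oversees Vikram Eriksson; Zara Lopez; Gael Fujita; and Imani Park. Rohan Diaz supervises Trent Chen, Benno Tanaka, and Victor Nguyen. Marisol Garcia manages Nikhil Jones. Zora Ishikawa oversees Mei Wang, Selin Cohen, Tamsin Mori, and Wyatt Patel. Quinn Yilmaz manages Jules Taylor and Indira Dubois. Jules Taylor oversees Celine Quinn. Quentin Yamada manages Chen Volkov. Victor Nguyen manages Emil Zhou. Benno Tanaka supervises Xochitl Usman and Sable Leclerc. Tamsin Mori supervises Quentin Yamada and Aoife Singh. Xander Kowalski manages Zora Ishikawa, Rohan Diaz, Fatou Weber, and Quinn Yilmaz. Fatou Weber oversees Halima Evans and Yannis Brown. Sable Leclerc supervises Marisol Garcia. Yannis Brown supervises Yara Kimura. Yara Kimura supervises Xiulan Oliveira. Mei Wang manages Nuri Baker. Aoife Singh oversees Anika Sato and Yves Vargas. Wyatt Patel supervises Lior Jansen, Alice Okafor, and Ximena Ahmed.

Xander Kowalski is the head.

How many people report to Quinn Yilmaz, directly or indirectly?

Quinn Yilmaz directly manages Jules Taylor, Indira Dubois. Under Jules Taylor: Celine Quinn (1). Indira Dubois has no reports. So Quinn Yilmaz's organization is 2 direct reports plus everyone under them: 2 + 1 = 3.

3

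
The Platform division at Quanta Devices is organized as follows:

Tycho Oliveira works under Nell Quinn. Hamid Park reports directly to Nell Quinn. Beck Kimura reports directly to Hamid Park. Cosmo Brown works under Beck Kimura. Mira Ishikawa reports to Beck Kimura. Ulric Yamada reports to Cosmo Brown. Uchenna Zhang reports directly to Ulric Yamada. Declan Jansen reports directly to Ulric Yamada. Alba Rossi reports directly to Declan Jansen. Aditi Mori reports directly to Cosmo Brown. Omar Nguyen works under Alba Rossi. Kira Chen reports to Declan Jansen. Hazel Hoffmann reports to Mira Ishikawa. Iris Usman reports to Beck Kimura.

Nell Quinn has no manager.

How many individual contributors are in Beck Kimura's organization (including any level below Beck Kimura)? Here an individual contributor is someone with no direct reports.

The people in Beck Kimura's organization with no one reporting to them are Iris Usman, Hazel Hoffmann, Aditi Mori, Kira Chen, Omar Nguyen, Uchenna Zhang. That is 6.

6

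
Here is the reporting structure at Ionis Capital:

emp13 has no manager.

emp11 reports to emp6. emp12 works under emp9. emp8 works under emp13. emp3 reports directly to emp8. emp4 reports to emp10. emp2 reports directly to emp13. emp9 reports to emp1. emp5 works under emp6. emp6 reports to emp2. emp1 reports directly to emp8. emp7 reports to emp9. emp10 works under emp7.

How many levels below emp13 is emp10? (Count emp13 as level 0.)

5

Chain from emp10 up to emp13: emp10 → emp7 → emp9 → emp1 → emp8 → emp13. That is 5 steps up, so emp10 is 5 levels below emp13.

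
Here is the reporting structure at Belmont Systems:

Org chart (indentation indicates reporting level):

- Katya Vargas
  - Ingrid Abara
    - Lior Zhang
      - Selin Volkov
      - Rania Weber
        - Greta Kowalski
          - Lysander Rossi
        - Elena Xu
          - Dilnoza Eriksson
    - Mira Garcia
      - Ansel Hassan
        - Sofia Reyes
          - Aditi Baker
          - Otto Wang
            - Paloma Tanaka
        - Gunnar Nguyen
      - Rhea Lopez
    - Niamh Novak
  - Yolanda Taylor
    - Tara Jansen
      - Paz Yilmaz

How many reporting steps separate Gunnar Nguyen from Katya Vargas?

4

Chain from Gunnar Nguyen up to Katya Vargas: Gunnar Nguyen → Ansel Hassan → Mira Garcia → Ingrid Abara → Katya Vargas. That is 4 steps up, so Gunnar Nguyen is 4 levels below Katya Vargas.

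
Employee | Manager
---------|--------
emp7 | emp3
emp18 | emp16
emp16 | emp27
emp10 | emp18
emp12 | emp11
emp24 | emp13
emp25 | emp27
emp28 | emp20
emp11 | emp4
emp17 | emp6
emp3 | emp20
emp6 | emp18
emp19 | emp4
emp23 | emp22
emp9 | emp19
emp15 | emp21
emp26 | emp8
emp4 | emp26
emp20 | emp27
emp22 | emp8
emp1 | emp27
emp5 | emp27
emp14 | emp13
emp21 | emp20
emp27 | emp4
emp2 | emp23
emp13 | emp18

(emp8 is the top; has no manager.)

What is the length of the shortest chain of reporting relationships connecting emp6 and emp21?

emp6 is 3 levels below emp27, and emp21 is 2 levels below emp27 (their lowest common manager). The shortest path runs up from emp6 to emp27 and back down to emp21: 3 + 2 = 5 links.

5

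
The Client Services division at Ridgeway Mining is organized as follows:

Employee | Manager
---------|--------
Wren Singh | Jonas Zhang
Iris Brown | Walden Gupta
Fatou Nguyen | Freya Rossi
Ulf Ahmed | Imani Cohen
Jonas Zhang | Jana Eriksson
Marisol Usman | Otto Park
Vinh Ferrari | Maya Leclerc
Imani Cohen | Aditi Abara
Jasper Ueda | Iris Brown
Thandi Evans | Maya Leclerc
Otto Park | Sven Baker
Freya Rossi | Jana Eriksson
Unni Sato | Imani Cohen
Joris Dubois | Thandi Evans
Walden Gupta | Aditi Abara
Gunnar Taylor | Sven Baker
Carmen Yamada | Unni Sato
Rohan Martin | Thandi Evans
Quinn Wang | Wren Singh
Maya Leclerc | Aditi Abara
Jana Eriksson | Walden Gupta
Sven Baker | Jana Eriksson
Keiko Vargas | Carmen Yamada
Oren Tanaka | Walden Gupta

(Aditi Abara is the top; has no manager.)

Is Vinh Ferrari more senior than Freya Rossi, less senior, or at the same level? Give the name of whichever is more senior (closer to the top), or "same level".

Vinh Ferrari is 2 levels below Aditi Abara; Freya Rossi is 3. Vinh Ferrari is higher.

Vinh Ferrari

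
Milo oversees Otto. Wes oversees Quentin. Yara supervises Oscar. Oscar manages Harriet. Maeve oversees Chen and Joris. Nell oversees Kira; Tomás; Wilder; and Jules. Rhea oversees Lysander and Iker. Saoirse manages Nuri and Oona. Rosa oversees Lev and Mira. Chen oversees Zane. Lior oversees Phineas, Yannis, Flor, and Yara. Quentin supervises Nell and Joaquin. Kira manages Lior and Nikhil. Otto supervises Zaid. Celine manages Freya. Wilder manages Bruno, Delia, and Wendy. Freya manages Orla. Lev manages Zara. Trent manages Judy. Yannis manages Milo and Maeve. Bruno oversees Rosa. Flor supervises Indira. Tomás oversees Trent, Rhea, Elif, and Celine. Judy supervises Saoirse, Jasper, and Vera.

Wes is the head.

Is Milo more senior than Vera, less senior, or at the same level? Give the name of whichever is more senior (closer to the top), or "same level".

Both Milo and Vera are 6 levels below Wes.

same level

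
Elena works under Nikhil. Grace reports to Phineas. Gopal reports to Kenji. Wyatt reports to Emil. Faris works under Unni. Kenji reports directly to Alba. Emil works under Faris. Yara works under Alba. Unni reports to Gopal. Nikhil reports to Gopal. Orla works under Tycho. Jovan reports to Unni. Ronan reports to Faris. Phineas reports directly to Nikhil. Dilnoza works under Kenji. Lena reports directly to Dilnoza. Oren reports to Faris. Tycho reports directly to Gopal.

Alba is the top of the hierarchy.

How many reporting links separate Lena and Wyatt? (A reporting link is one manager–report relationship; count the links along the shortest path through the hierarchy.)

7

Lena is 2 levels below Kenji, and Wyatt is 5 levels below Kenji (their lowest common manager). The shortest path runs up from Lena to Kenji and back down to Wyatt: 2 + 5 = 7 links.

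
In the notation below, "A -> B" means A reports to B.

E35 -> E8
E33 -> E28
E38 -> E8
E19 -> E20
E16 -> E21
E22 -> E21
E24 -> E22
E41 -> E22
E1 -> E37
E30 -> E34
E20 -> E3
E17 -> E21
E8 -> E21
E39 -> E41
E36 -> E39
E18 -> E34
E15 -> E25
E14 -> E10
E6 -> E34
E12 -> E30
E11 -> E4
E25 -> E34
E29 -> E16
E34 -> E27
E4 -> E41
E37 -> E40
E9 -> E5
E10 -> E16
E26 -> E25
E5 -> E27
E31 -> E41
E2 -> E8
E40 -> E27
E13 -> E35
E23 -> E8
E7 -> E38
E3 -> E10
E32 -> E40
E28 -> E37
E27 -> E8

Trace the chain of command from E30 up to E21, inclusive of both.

E30 reports to E34. E34 reports to E27. E27 reports to E8. E8 reports to E21. E21 is at the top.

E30 -> E34 -> E27 -> E8 -> E21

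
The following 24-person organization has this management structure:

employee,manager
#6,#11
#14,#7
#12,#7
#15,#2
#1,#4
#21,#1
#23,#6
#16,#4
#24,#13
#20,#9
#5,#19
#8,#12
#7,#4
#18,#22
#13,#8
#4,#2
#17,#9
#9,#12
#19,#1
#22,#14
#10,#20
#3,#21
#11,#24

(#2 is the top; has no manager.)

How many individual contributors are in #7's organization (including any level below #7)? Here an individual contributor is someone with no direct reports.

4

The people in #7's organization with no one reporting to them are #18, #23, #17, #10. That is 4.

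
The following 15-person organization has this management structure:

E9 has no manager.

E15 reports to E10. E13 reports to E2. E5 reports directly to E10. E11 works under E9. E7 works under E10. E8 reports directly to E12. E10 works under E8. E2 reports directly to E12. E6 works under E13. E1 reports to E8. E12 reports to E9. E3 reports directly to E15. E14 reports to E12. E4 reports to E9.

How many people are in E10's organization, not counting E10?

E10 directly manages E7, E15, E5. E7 has no reports. Under E15: E3 (1). E5 has no reports. So E10's organization is 3 direct reports plus everyone under them: 1 + 2 + 1 = 4.

4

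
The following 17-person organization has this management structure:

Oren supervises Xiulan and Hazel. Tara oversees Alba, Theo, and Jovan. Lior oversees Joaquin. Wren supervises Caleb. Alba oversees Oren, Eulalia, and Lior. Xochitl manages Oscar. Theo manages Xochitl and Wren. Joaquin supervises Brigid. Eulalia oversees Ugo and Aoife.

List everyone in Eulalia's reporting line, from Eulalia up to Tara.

Eulalia -> Alba -> Tara

Eulalia reports to Alba. Alba reports to Tara. Tara is at the top.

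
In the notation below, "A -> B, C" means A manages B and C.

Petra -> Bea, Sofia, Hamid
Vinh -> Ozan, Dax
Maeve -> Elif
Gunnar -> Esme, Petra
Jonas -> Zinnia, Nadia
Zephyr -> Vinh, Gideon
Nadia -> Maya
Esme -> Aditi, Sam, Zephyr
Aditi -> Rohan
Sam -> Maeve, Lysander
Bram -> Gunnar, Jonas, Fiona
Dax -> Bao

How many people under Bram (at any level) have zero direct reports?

12

The people in Bram's organization with no one reporting to them are Fiona, Maya, Zinnia, Hamid, Sofia, Bea, Gideon, Bao, Ozan, Lysander, Elif, Rohan. That is 12.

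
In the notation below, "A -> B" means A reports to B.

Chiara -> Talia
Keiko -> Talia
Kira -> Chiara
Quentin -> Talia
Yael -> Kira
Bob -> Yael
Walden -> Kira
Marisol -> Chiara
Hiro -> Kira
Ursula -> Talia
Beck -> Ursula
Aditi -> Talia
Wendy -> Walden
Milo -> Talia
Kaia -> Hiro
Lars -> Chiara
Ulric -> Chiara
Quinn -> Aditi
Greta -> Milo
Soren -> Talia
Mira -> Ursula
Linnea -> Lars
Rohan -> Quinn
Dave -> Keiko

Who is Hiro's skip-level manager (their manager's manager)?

Hiro reports to Kira, and Kira reports to Chiara. So Hiro's skip-level manager is Chiara.

Chiara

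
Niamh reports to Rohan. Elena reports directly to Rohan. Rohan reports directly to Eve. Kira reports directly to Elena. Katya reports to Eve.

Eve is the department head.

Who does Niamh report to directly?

Niamh reports directly to Rohan.

Rohan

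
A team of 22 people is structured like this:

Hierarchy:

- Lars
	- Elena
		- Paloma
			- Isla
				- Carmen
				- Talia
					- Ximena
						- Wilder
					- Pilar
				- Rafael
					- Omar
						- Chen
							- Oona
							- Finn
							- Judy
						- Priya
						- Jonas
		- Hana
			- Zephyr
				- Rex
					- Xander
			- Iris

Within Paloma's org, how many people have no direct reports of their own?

8

The people in Paloma's organization with no one reporting to them are Jonas, Priya, Judy, Finn, Oona, Pilar, Wilder, Carmen. That is 8.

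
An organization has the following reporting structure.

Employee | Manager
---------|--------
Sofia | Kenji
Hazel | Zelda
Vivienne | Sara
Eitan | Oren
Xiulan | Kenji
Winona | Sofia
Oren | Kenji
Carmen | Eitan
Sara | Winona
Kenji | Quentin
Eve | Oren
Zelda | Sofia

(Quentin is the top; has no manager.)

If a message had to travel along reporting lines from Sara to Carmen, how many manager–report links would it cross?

Sara is 3 levels below Kenji, and Carmen is 3 levels below Kenji (their lowest common manager). The shortest path runs up from Sara to Kenji and back down to Carmen: 3 + 3 = 6 links.

6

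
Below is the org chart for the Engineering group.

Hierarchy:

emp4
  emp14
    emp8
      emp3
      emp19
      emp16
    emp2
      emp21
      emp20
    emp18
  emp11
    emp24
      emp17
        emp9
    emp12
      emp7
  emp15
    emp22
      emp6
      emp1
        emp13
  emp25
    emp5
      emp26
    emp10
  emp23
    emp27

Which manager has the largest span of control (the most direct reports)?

emp4

Direct-report counts: emp4 has 5; emp23 has 1; emp25 has 2; emp5 has 1; emp15 has 1; emp22 has 2; emp1 has 1; emp11 has 2; emp12 has 1; emp24 has 1; emp17 has 1; emp14 has 3; emp2 has 2; emp8 has 3. The largest is 5, held by emp4.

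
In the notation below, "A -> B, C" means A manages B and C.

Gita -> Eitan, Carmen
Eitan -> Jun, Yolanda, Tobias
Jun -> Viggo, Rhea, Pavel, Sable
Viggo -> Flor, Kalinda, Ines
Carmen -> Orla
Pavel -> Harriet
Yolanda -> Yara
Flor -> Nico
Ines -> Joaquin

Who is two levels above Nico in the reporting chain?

Viggo

Nico reports to Flor, and Flor reports to Viggo. So Nico's skip-level manager is Viggo.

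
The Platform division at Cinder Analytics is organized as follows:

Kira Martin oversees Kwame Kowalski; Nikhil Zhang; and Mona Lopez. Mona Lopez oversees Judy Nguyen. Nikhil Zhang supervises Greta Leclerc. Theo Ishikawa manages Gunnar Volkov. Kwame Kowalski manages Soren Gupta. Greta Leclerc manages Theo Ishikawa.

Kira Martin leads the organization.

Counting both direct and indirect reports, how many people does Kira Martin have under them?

Kira Martin directly manages Nikhil Zhang, Mona Lopez, Kwame Kowalski. Under Nikhil Zhang: Greta Leclerc, Theo Ishikawa, Gunnar Volkov (3). Under Mona Lopez: Judy Nguyen (1). Under Kwame Kowalski: Soren Gupta (1). So Kira Martin's organization is 3 direct reports plus everyone under them: 4 + 2 + 2 = 8.

8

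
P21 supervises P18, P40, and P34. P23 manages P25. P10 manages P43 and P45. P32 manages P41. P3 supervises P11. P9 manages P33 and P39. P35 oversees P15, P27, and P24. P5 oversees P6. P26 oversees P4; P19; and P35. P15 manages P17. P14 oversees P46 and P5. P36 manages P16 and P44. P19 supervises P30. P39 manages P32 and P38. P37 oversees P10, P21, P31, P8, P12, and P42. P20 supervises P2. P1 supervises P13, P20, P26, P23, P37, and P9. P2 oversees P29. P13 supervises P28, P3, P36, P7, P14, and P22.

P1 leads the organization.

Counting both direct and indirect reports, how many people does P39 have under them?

P39 directly manages P32, P38. Under P32: P41 (1). P38 has no reports. So P39's organization is 2 direct reports plus everyone under them: 2 + 1 = 3.

3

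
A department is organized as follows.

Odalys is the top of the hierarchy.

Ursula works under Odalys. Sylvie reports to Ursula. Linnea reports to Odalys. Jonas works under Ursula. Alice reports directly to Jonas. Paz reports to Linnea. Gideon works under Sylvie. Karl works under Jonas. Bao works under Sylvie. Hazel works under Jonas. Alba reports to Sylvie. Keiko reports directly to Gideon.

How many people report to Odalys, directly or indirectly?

12

Odalys directly manages Ursula, Linnea. Under Ursula: Jonas, Hazel, Karl, Alice, Sylvie, Alba, Bao, Gideon, Keiko (9). Under Linnea: Paz (1). So Odalys's organization is 2 direct reports plus everyone under them: 10 + 2 = 12.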